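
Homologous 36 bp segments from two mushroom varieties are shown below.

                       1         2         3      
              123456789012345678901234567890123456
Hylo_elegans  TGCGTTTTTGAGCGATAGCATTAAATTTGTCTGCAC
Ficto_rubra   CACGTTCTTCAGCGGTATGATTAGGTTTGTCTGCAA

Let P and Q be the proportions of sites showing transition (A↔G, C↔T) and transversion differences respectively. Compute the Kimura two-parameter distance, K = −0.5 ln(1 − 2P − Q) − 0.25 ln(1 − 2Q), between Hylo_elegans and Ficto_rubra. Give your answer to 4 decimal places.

0.3567

Mismatches occur at site 1 (T/C, transition), site 2 (G/A, transition), site 7 (T/C, transition), site 10 (G/C, transversion), site 15 (A/G, transition), site 18 (G/T, transversion), site 19 (C/G, transversion), site 24 (A/G, transition), site 25 (A/G, transition), site 36 (C/A, transversion).
Of the 10 differences, 6 transitions and 4 transversions over 36 sites: P = 6/36 = 0.166667, Q = 4/36 = 0.111111.
d = −0.5·ln(0.555555) − 0.25·ln(0.777778) = −0.5·(-0.587788) − 0.25·(-0.251314) = 0.3567.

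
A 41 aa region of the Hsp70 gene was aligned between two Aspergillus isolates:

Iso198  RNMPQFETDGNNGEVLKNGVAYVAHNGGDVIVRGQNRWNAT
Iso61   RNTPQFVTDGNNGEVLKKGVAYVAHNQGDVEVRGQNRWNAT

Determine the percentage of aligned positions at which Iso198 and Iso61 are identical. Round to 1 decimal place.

87.8%

Differing sites — 3:M/T; 7:E/V; 18:N/K; 27:G/Q; 31:I/E.
36 of the 41 sites match, so the percent identity is 36/41 × 100 = 87.8%.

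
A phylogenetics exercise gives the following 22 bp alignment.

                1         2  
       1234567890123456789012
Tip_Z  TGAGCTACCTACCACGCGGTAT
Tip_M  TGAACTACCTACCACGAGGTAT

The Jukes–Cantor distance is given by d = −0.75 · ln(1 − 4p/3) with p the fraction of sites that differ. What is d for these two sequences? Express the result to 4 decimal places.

The sequences differ at positions 4 (G/A), 17 (C/A).
p = 2/22 = 0.090909.
d = −0.75 · ln(1 − (4/3)·0.090909) = −0.75 · ln(0.878788) = −0.75 · (-0.129212) = 0.0969.

0.0969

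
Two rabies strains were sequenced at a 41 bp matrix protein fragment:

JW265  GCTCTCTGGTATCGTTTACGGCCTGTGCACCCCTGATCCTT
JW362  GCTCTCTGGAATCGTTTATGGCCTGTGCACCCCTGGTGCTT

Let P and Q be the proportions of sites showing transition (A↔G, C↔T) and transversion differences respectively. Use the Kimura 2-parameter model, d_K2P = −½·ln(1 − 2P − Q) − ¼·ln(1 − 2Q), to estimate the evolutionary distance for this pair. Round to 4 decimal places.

0.1048

Mismatches occur at site 10 (T→A, transversion), site 19 (C→T, transition), site 36 (A→G, transition), site 38 (C→G, transversion).
Of the 4 differences, 2 transitions and 2 transversions over 41 sites: P = 2/41 = 0.048780, Q = 2/41 = 0.048780.
d = −0.5·ln(0.853660) − 0.25·ln(0.902440) = −0.5·(-0.158222) − 0.25·(-0.102653) = 0.1048.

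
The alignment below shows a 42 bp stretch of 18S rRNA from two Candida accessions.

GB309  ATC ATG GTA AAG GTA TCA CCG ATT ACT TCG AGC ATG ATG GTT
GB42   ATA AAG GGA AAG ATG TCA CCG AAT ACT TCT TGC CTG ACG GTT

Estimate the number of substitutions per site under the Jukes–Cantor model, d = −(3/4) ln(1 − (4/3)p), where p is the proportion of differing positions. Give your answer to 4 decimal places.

Mismatches occur at site 3 (C/A), site 5 (T/A), site 8 (T/G), site 13 (G/A), site 15 (A/G), site 23 (T/A), site 30 (G/T), site 31 (A/T), site 34 (A/C), site 38 (T/C).
p = 10/42 = 0.238095.
d = −0.75 · ln(1 − (4/3)·0.238095) = −0.75 · ln(0.682540) = −0.75 · (-0.381934) = 0.2865.

0.2865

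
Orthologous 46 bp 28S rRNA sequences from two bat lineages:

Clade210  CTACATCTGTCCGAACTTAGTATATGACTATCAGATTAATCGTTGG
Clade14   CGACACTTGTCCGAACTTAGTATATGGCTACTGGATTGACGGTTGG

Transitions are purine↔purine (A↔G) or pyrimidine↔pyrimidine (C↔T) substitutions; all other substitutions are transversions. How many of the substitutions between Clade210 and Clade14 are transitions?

8

Differing sites — 2:T/G (Tv); 6:T/C (Ti); 7:C/T (Ti); 27:A/G (Ti); 31:T/C (Ti); 32:C/T (Ti); 33:A/G (Ti); 38:A/G (Ti); 40:T/C (Ti); 41:C/G (Tv).
Of the 10 differences, 8 transitions and 2 transversions, so the answer is 8.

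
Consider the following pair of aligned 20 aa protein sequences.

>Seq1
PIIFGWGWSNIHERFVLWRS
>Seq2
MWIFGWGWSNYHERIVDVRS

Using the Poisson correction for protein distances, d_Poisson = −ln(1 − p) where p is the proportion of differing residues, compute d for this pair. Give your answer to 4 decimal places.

0.3567

The sequences differ at positions 1 (P/M), 2 (I/W), 11 (I/Y), 15 (F/I), 17 (L/D), 18 (W/V).
p = 6/20 = 0.300000.
d = −ln(1 − 0.300000) = −ln(0.700000) = 0.3567.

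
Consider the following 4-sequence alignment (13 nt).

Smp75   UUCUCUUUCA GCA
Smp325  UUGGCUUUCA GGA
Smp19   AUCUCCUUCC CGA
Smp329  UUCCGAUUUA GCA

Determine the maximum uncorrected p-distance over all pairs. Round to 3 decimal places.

0.615

Pairwise Hamming distances:
  Smp75 vs Smp325: 3
  Smp75 vs Smp19: 5
  Smp75 vs Smp329: 4
  Smp325 vs Smp19: 6
  Smp325 vs Smp329: 6
  Smp19 vs Smp329: 8
The largest is 8 mismatches, between Smp19 and Smp329; p = 8/13 = 0.615.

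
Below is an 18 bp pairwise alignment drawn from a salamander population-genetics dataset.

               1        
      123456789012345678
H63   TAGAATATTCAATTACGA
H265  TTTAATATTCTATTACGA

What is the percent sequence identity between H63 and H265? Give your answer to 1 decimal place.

83.3%

The sequences differ at positions 2 (A/T), 3 (G/T), 11 (A/T).
15 of the 18 sites match, so the percent identity is 15/18 × 100 = 83.3%.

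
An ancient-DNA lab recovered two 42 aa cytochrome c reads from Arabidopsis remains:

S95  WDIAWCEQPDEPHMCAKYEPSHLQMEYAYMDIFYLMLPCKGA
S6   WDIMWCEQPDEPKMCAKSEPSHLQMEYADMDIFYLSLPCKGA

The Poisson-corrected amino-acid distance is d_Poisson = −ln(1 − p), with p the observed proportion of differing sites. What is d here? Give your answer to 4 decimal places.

0.1268

The sequences differ at positions 4 (A/M), 13 (H/K), 18 (Y/S), 29 (Y/D), 36 (M/S).
p = 5/42 = 0.119048.
d = −ln(1 − 0.119048) = −ln(0.880952) = 0.1268.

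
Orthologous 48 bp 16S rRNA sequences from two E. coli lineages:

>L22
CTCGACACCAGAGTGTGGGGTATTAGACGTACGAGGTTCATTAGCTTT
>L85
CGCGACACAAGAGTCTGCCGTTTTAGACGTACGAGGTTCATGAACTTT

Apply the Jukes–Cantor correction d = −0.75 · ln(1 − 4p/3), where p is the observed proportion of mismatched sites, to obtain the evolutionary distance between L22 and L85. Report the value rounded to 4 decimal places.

0.1885

The sequences differ at positions 2 (T/G), 9 (C/A), 15 (G/C), 18 (G/C), 19 (G/C), 22 (A/T), 42 (T/G), 44 (G/A).
p = 8/48 = 0.166667.
d = −0.75 · ln(1 − (4/3)·0.166667) = −0.75 · ln(0.777777) = −0.75 · (-0.251315) = 0.1885.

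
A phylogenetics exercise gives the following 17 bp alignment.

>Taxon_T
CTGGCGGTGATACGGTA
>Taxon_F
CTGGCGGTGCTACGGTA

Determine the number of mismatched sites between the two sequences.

1

The sequences differ at position 10 (A/C).
That gives 1 mismatch out of 17 aligned sites, so the Hamming distance is 1.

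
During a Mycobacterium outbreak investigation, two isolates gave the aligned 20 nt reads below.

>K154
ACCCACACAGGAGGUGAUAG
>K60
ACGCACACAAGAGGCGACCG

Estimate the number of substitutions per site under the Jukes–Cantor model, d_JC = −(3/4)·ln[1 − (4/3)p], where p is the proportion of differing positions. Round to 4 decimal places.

0.3041

Mismatches occur at site 3 (C↔G), site 10 (G↔A), site 15 (U↔C), site 18 (U↔C), site 19 (A↔C).
p = 5/20 = 0.250000.
d = −0.75 · ln(1 − (4/3)·0.250000) = −0.75 · ln(0.666667) = −0.75 · (-0.405465) = 0.3041.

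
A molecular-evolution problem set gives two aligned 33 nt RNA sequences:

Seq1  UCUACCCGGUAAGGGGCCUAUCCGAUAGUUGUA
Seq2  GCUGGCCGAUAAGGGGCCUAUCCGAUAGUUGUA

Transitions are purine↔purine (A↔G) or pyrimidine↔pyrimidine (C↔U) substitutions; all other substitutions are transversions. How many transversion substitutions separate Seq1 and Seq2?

Differing sites — 1:U/G (Tv); 4:A/G (Ti); 5:C/G (Tv); 9:G/A (Ti).
Of the 4 differences, 2 transitions and 2 transversions, so the answer is 2.

2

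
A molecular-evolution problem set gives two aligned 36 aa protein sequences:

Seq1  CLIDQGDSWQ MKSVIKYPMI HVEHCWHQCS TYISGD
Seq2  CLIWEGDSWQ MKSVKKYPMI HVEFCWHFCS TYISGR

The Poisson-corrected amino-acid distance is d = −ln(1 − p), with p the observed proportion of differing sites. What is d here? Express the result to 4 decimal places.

0.1823

Mismatches occur at site 4 (D↔W), site 5 (Q↔E), site 15 (I↔K), site 24 (H↔F), site 28 (Q↔F), site 36 (D↔R).
p = 6/36 = 0.166667.
d = −ln(1 − 0.166667) = −ln(0.833333) = 0.1823.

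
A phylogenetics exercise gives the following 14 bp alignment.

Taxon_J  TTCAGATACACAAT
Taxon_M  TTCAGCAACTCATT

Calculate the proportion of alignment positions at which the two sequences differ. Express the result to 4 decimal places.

0.2857

Differing sites — 6:A/C; 7:T/A; 10:A/T; 13:A/T.
There are 4 differences over 14 sites, so p = 4/14 = 0.2857.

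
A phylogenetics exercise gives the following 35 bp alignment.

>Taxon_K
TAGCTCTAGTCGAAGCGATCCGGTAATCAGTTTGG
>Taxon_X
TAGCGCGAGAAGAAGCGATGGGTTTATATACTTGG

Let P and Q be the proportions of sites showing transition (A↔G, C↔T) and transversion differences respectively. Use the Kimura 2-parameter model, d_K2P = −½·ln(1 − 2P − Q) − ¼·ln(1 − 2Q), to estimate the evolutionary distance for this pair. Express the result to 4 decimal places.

Mismatches occur at site 5 (T↔G, transversion), site 7 (T↔G, transversion), site 10 (T↔A, transversion), site 11 (C↔A, transversion), site 20 (C↔G, transversion), site 21 (C↔G, transversion), site 23 (G↔T, transversion), site 25 (A↔T, transversion), site 28 (C↔A, transversion), site 29 (A↔T, transversion), site 30 (G↔A, transition), site 31 (T↔C, transition).
Of the 12 differences, 2 transitions and 10 transversions over 35 sites: P = 2/35 = 0.057143, Q = 10/35 = 0.285714.
d = −0.5·ln(0.600000) − 0.25·ln(0.428572) = −0.5·(-0.510826) − 0.25·(-0.847297) = 0.4672.

0.4672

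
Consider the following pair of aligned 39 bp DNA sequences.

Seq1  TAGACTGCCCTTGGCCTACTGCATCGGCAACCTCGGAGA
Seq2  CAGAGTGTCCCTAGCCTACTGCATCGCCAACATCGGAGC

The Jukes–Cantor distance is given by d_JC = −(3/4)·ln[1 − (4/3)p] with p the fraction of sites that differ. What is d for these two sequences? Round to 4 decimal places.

The sequences differ at positions 1 (T/C), 5 (C/G), 8 (C/T), 11 (T/C), 13 (G/A), 27 (G/C), 32 (C/A), 39 (A/C).
p = 8/39 = 0.205128.
d = −0.75 · ln(1 − (4/3)·0.205128) = −0.75 · ln(0.726496) = −0.75 · (-0.319522) = 0.2396.

0.2396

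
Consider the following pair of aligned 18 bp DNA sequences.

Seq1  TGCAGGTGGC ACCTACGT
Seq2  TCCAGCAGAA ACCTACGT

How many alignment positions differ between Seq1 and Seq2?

Differing sites — 2:G/C; 6:G/C; 7:T/A; 9:G/A; 10:C/A.
That gives 5 mismatches out of 18 aligned sites, so the Hamming distance is 5.

5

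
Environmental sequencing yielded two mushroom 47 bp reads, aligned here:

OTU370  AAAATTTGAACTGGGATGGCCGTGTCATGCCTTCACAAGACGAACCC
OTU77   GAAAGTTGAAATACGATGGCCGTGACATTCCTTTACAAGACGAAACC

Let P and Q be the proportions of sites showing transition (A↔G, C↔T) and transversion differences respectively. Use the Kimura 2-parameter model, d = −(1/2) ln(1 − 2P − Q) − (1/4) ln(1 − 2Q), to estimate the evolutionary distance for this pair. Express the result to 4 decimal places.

0.2211

Mismatches occur at site 1 (A→G, transition), site 5 (T→G, transversion), site 11 (C→A, transversion), site 13 (G→A, transition), site 14 (G→C, transversion), site 25 (T→A, transversion), site 29 (G→T, transversion), site 34 (C→T, transition), site 45 (C→A, transversion).
Of the 9 differences, 3 transitions and 6 transversions over 47 sites: P = 3/47 = 0.063830, Q = 6/47 = 0.127660.
d = −0.5·ln(0.744680) − 0.25·ln(0.744680) = −0.5·(-0.294801) − 0.25·(-0.294801) = 0.2211.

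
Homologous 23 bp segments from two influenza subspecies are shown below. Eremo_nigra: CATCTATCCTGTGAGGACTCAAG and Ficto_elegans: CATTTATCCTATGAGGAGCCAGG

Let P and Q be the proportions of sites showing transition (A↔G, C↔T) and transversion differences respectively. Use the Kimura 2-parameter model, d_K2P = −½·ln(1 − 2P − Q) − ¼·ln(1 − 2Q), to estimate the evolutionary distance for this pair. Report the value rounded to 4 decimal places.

Differing sites — 4:C/T (Ti); 11:G/A (Ti); 18:C/G (Tv); 19:T/C (Ti); 22:A/G (Ti).
Of the 5 differences, 4 transitions and 1 transversion over 23 sites: P = 4/23 = 0.173913, Q = 1/23 = 0.043478.
d = −0.5·ln(0.608696) − 0.25·ln(0.913044) = −0.5·(-0.496436) − 0.25·(-0.090971) = 0.2710.

0.2710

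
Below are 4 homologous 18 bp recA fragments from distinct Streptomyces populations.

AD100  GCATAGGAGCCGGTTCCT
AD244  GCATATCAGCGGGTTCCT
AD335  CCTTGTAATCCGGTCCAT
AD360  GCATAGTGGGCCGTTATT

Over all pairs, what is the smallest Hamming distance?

Pairwise Hamming distances:
  AD100 vs AD244: 3
  AD100 vs AD335: 8
  AD100 vs AD360: 6
  AD244 vs AD335: 8
  AD244 vs AD360: 8
  AD335 vs AD360: 12
The smallest is 3, between AD100 and AD244.

3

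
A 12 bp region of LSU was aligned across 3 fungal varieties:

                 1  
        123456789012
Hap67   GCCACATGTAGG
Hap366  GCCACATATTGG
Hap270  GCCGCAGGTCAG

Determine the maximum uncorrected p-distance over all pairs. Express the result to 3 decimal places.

Pairwise Hamming distances:
  Hap67 vs Hap366: 2
  Hap67 vs Hap270: 4
  Hap366 vs Hap270: 5
The largest is 5 mismatches, between Hap366 and Hap270; p = 5/12 = 0.417.

0.417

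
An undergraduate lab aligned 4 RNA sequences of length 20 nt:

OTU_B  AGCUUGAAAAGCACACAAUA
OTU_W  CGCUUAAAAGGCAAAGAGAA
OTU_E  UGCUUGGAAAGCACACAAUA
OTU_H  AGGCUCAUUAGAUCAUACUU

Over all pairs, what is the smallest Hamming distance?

2

Pairwise Hamming distances:
  OTU_B vs OTU_W: 7
  OTU_B vs OTU_E: 2
  OTU_B vs OTU_H: 10
  OTU_W vs OTU_E: 8
  OTU_W vs OTU_H: 14
  OTU_E vs OTU_H: 12
The smallest is 2, between OTU_B and OTU_E.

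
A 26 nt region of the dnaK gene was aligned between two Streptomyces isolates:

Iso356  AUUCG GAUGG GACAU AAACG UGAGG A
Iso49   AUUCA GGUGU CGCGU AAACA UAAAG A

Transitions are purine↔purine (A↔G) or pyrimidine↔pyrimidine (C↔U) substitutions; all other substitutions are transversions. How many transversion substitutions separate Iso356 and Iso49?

Mismatches occur at site 5 (G↔A, transition), site 7 (A↔G, transition), site 10 (G↔U, transversion), site 11 (G↔C, transversion), site 12 (A↔G, transition), site 14 (A↔G, transition), site 20 (G↔A, transition), site 22 (G↔A, transition), site 24 (G↔A, transition).
Of the 9 differences, 7 transitions and 2 transversions, so the answer is 2.

2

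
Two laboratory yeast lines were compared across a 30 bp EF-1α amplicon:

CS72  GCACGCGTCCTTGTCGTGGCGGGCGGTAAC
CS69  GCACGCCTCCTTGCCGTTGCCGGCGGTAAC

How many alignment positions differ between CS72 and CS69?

4

Differing sites — 7:G/C; 14:T/C; 18:G/T; 21:G/C.
That gives 4 mismatches out of 30 aligned sites, so the Hamming distance is 4.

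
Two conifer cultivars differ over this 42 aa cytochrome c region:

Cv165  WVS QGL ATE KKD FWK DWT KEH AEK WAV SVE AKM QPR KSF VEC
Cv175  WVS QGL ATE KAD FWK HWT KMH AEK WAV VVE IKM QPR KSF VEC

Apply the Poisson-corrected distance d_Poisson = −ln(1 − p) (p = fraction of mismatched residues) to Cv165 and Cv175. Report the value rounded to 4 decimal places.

0.1268

Differing sites — 11:K/A; 16:D/H; 20:E/M; 28:S/V; 31:A/I.
p = 5/42 = 0.119048.
d = −ln(1 − 0.119048) = −ln(0.880952) = 0.1268.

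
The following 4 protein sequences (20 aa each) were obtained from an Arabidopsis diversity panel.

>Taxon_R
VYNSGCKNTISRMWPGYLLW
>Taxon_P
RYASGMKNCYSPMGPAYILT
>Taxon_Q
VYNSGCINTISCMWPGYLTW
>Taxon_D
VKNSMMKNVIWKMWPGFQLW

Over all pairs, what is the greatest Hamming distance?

13

Pairwise Hamming distances:
  Taxon_R vs Taxon_P: 10
  Taxon_R vs Taxon_Q: 3
  Taxon_R vs Taxon_D: 8
  Taxon_P vs Taxon_Q: 12
  Taxon_P vs Taxon_D: 13
  Taxon_Q vs Taxon_D: 10
The largest is 13, between Taxon_P and Taxon_D.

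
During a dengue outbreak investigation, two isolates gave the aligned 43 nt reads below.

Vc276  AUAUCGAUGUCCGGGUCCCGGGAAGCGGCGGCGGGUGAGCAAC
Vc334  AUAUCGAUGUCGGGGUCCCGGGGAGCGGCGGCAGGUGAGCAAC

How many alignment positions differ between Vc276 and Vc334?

Differing sites — 12:C/G; 23:A/G; 33:G/A.
That gives 3 mismatches out of 43 aligned sites, so the Hamming distance is 3.

3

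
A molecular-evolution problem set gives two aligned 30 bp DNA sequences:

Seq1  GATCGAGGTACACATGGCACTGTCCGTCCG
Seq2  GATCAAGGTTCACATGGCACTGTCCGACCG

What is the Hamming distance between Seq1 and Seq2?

The sequences differ at positions 5 (G/A), 10 (A/T), 27 (T/A).
That gives 3 mismatches out of 30 aligned sites, so the Hamming distance is 3.

3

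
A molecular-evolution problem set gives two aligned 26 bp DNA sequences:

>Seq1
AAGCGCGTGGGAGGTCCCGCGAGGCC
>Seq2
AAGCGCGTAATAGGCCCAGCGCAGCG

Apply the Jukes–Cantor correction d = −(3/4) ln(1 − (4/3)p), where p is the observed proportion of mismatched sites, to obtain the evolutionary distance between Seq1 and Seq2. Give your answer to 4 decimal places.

The sequences differ at positions 9 (G/A), 10 (G/A), 11 (G/T), 15 (T/C), 18 (C/A), 22 (A/C), 23 (G/A), 26 (C/G).
p = 8/26 = 0.307692.
d = −0.75 · ln(1 − (4/3)·0.307692) = −0.75 · ln(0.589744) = −0.75 · (-0.528067) = 0.3961.

0.3961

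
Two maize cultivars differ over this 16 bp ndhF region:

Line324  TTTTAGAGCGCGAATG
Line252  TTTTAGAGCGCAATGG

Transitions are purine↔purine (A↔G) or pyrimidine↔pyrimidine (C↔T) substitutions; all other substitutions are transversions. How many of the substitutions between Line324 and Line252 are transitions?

1

The sequences differ at positions 12 (G/A, transition), 14 (A/T, transversion), 15 (T/G, transversion).
Of the 3 differences, 1 transition and 2 transversions, so the answer is 1.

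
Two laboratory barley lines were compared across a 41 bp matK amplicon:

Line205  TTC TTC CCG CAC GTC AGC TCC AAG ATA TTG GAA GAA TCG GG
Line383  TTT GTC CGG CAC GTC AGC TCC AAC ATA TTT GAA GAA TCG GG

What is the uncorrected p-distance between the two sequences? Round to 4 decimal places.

Mismatches occur at site 3 (C↔T), site 4 (T↔G), site 8 (C↔G), site 24 (G↔C), site 30 (G↔T).
There are 5 differences over 41 sites, so p = 5/41 = 0.1220.

0.1220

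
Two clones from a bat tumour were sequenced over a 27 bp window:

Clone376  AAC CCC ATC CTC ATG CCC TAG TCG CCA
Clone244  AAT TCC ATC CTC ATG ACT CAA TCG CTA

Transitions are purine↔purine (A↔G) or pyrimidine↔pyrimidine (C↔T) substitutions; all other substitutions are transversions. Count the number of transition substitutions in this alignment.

The sequences differ at positions 3 (C/T, transition), 4 (C/T, transition), 16 (C/A, transversion), 18 (C/T, transition), 19 (T/C, transition), 21 (G/A, transition), 26 (C/T, transition).
Of the 7 differences, 6 transitions and 1 transversion, so the answer is 6.

6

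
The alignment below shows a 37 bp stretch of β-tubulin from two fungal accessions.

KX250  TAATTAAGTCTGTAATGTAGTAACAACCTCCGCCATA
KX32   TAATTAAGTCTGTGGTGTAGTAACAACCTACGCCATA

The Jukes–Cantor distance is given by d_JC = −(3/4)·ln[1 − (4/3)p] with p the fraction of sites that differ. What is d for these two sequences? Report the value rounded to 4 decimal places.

0.0858

The sequences differ at positions 14 (A/G), 15 (A/G), 30 (C/A).
p = 3/37 = 0.081081.
d = −0.75 · ln(1 − (4/3)·0.081081) = −0.75 · ln(0.891892) = −0.75 · (-0.114410) = 0.0858.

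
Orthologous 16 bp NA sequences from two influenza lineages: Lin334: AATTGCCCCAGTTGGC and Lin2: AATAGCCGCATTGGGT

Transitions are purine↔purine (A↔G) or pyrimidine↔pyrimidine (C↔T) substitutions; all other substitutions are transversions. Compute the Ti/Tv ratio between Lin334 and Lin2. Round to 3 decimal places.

Mismatches occur at site 4 (T↔A, transversion), site 8 (C↔G, transversion), site 11 (G↔T, transversion), site 13 (T↔G, transversion), site 16 (C↔T, transition).
Of the 5 differences, 1 transition and 4 transversions, so Ti/Tv = 1/4 = 0.250.

0.250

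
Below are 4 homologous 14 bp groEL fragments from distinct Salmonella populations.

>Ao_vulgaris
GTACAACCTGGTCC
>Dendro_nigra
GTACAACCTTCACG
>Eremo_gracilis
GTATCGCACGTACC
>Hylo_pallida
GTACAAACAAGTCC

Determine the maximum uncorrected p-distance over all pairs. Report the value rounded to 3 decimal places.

0.643

Pairwise Hamming distances:
  Ao_vulgaris vs Dendro_nigra: 4
  Ao_vulgaris vs Eremo_gracilis: 7
  Ao_vulgaris vs Hylo_pallida: 3
  Dendro_nigra vs Eremo_gracilis: 8
  Dendro_nigra vs Hylo_pallida: 6
  Eremo_gracilis vs Hylo_pallida: 9
The largest is 9 mismatches, between Eremo_gracilis and Hylo_pallida; p = 9/14 = 0.643.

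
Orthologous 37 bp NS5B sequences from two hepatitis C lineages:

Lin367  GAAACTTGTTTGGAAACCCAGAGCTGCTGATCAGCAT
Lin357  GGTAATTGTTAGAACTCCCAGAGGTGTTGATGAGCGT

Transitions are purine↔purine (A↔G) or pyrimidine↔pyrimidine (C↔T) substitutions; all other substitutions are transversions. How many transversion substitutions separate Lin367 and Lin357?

Mismatches occur at site 2 (A/G, transition), site 3 (A/T, transversion), site 5 (C/A, transversion), site 11 (T/A, transversion), site 13 (G/A, transition), site 15 (A/C, transversion), site 16 (A/T, transversion), site 24 (C/G, transversion), site 27 (C/T, transition), site 32 (C/G, transversion), site 36 (A/G, transition).
Of the 11 differences, 4 transitions and 7 transversions, so the answer is 7.

7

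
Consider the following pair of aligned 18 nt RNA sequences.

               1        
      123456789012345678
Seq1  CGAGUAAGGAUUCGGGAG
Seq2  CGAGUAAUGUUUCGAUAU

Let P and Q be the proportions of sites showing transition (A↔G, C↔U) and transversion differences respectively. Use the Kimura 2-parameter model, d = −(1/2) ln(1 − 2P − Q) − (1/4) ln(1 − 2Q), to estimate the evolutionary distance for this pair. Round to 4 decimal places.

Mismatches occur at site 8 (G/U, transversion), site 10 (A/U, transversion), site 15 (G/A, transition), site 16 (G/U, transversion), site 18 (G/U, transversion).
Of the 5 differences, 1 transition and 4 transversions over 18 sites: P = 1/18 = 0.055556, Q = 4/18 = 0.222222.
d = −0.5·ln(0.666666) − 0.25·ln(0.555556) = −0.5·(-0.405466) − 0.25·(-0.587786) = 0.3497.

0.3497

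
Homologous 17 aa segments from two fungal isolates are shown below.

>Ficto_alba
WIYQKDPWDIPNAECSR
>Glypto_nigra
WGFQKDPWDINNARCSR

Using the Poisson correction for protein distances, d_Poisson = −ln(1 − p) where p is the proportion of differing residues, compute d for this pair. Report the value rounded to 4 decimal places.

The sequences differ at positions 2 (I/G), 3 (Y/F), 11 (P/N), 14 (E/R).
p = 4/17 = 0.235294.
d = −ln(1 − 0.235294) = −ln(0.764706) = 0.2683.

0.2683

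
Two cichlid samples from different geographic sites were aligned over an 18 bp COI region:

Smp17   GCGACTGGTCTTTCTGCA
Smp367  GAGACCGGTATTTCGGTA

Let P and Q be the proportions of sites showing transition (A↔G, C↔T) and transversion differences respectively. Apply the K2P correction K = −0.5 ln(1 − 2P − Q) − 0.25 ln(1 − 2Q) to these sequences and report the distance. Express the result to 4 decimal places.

Differing sites — 2:C/A (Tv); 6:T/C (Ti); 10:C/A (Tv); 15:T/G (Tv); 17:C/T (Ti).
Of the 5 differences, 2 transitions and 3 transversions over 18 sites: P = 2/18 = 0.111111, Q = 3/18 = 0.166667.
d = −0.5·ln(0.611111) − 0.25·ln(0.666666) = −0.5·(-0.492477) − 0.25·(-0.405466) = 0.3476.

0.3476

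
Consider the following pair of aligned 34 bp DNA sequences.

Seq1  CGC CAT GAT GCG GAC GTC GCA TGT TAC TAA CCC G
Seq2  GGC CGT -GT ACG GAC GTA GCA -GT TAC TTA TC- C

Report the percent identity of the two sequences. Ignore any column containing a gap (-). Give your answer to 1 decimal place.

74.2%

Excluding the 3 gap columns leaves 31 comparable sites.
Mismatches occur at site 1 (C↔G), site 5 (A↔G), site 8 (A↔G), site 10 (G↔A), site 18 (C↔A), site 29 (A↔T), site 31 (C↔T), site 34 (G↔C).
23 of the 31 comparable sites match, so the percent identity is 23/31 × 100 = 74.2%.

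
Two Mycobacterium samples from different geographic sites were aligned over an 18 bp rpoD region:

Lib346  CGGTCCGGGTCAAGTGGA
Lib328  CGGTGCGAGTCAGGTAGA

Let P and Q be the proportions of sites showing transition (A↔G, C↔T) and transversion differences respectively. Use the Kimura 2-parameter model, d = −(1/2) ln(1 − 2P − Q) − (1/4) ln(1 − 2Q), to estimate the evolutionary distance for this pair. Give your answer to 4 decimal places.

0.2757

The sequences differ at positions 5 (C/G, transversion), 8 (G/A, transition), 13 (A/G, transition), 16 (G/A, transition).
Of the 4 differences, 3 transitions and 1 transversion over 18 sites: P = 3/18 = 0.166667, Q = 1/18 = 0.055556.
d = −0.5·ln(0.611110) − 0.25·ln(0.888888) = −0.5·(-0.492478) − 0.25·(-0.117784) = 0.2757.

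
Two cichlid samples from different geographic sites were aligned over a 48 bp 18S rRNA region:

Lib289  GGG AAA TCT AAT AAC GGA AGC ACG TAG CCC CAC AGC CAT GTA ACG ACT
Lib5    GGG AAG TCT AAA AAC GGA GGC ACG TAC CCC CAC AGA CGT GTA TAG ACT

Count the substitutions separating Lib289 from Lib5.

8

Differing sites — 6:A/G; 12:T/A; 19:A/G; 27:G/C; 36:C/A; 38:A/G; 43:A/T; 44:C/A.
That gives 8 mismatches out of 48 aligned sites, so the Hamming distance is 8.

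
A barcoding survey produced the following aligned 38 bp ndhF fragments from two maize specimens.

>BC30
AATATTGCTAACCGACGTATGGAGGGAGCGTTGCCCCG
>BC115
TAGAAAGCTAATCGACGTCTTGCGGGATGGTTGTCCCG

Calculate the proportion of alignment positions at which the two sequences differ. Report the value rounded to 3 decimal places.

0.289

Mismatches occur at site 1 (A↔T), site 3 (T↔G), site 5 (T↔A), site 6 (T↔A), site 12 (C↔T), site 19 (A↔C), site 21 (G↔T), site 23 (A↔C), site 28 (G↔T), site 29 (C↔G), site 34 (C↔T).
There are 11 differences over 38 sites, so p = 11/38 = 0.289.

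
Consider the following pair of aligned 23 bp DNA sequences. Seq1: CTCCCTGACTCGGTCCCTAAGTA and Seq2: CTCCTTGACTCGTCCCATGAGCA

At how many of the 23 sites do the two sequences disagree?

6

The sequences differ at positions 5 (C/T), 13 (G/T), 14 (T/C), 17 (C/A), 19 (A/G), 22 (T/C).
That gives 6 mismatches out of 23 aligned sites, so the Hamming distance is 6.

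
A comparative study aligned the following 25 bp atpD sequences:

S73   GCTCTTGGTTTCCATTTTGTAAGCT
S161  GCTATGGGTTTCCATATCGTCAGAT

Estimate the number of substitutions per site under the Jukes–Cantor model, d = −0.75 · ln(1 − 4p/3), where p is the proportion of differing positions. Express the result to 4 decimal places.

Mismatches occur at site 4 (C/A), site 6 (T/G), site 16 (T/A), site 18 (T/C), site 21 (A/C), site 24 (C/A).
p = 6/25 = 0.240000.
d = −0.75 · ln(1 − (4/3)·0.240000) = −0.75 · ln(0.680000) = −0.75 · (-0.385662) = 0.2892.

0.2892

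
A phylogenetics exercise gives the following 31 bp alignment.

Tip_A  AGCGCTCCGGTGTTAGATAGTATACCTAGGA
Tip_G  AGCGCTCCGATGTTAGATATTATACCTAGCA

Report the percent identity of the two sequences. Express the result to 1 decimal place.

90.3%

The sequences differ at positions 10 (G/A), 20 (G/T), 30 (G/C).
28 of the 31 sites match, so the percent identity is 28/31 × 100 = 90.3%.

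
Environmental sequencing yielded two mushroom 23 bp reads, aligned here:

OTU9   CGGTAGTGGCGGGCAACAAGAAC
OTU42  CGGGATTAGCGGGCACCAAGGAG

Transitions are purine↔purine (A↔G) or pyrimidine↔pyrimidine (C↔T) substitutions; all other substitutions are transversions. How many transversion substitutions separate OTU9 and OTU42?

4

The sequences differ at positions 4 (T/G, transversion), 6 (G/T, transversion), 8 (G/A, transition), 16 (A/C, transversion), 21 (A/G, transition), 23 (C/G, transversion).
Of the 6 differences, 2 transitions and 4 transversions, so the answer is 4.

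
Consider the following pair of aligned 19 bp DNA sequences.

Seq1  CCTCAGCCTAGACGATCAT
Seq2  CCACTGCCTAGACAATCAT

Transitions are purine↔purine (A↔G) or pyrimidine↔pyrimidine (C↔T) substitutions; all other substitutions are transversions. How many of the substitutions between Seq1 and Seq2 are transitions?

Differing sites — 3:T/A (Tv); 5:A/T (Tv); 14:G/A (Ti).
Of the 3 differences, 1 transition and 2 transversions, so the answer is 1.

1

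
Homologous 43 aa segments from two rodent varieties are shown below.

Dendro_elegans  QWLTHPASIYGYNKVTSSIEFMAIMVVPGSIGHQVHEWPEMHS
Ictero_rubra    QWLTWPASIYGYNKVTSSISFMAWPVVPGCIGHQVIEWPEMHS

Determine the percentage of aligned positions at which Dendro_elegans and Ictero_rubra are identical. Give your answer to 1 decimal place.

Mismatches occur at site 5 (H→W), site 20 (E→S), site 24 (I→W), site 25 (M→P), site 30 (S→C), site 36 (H→I).
37 of the 43 sites match, so the percent identity is 37/43 × 100 = 86.0%.

86.0%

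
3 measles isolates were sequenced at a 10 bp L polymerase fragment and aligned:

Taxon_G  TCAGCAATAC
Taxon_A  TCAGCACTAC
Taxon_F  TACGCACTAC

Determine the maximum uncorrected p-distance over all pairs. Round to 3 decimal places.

Pairwise Hamming distances:
  Taxon_G vs Taxon_A: 1
  Taxon_G vs Taxon_F: 3
  Taxon_A vs Taxon_F: 2
The largest is 3 mismatches, between Taxon_G and Taxon_F; p = 3/10 = 0.300.

0.300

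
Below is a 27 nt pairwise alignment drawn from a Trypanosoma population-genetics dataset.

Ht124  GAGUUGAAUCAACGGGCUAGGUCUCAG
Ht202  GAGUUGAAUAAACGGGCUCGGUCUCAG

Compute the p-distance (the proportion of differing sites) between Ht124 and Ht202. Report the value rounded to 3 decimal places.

0.074

The sequences differ at positions 10 (C/A), 19 (A/C).
There are 2 differences over 27 sites, so p = 2/27 = 0.074.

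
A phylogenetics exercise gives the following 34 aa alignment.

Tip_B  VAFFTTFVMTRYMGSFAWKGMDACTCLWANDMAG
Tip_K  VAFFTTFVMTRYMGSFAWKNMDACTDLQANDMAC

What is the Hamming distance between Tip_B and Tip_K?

4

Differing sites — 20:G/N; 26:C/D; 28:W/Q; 34:G/C.
That gives 4 mismatches out of 34 aligned sites, so the Hamming distance is 4.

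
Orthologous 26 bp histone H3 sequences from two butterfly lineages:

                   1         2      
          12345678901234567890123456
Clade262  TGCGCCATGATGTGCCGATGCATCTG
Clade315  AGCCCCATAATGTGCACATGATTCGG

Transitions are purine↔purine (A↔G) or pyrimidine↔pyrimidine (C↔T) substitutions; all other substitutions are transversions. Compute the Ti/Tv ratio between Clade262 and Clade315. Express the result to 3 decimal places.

Differing sites — 1:T/A (Tv); 4:G/C (Tv); 9:G/A (Ti); 16:C/A (Tv); 17:G/C (Tv); 21:C/A (Tv); 22:A/T (Tv); 25:T/G (Tv).
Of the 8 differences, 1 transition and 7 transversions, so Ti/Tv = 1/7 = 0.143.

0.143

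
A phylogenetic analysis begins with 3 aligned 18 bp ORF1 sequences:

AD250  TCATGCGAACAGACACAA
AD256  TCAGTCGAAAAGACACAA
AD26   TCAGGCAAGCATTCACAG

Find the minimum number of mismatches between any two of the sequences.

Pairwise Hamming distances:
  AD250 vs AD256: 3
  AD250 vs AD26: 6
  AD256 vs AD26: 7
The smallest is 3, between AD250 and AD256.

3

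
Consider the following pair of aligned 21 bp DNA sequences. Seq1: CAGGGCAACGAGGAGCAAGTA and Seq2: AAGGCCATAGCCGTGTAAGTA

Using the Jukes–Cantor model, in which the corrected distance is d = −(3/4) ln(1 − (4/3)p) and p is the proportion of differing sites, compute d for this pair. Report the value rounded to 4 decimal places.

0.5319

Mismatches occur at site 1 (C/A), site 5 (G/C), site 8 (A/T), site 9 (C/A), site 11 (A/C), site 12 (G/C), site 14 (A/T), site 16 (C/T).
p = 8/21 = 0.380952.
d = −0.75 · ln(1 − (4/3)·0.380952) = −0.75 · ln(0.492064) = −0.75 · (-0.709146) = 0.5319.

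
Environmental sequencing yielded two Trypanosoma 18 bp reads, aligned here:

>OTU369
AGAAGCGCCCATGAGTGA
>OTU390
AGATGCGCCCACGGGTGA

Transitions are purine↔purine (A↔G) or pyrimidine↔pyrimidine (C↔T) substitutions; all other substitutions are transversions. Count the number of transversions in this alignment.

1

Mismatches occur at site 4 (A/T, transversion), site 12 (T/C, transition), site 14 (A/G, transition).
Of the 3 differences, 2 transitions and 1 transversion, so the answer is 1.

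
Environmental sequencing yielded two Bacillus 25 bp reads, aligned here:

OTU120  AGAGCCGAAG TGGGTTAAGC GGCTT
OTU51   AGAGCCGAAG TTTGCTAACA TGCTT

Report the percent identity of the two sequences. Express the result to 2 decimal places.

The sequences differ at positions 12 (G/T), 13 (G/T), 15 (T/C), 19 (G/C), 20 (C/A), 21 (G/T).
19 of the 25 sites match, so the percent identity is 19/25 × 100 = 76.00%.

76.00%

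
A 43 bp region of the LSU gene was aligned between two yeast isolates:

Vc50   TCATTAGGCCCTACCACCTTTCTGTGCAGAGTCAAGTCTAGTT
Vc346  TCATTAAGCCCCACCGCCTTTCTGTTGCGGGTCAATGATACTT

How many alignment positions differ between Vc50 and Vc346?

The sequences differ at positions 7 (G/A), 12 (T/C), 16 (A/G), 26 (G/T), 27 (C/G), 28 (A/C), 30 (A/G), 36 (G/T), 37 (T/G), 38 (C/A), 41 (G/C).
That gives 11 mismatches out of 43 aligned sites, so the Hamming distance is 11.

11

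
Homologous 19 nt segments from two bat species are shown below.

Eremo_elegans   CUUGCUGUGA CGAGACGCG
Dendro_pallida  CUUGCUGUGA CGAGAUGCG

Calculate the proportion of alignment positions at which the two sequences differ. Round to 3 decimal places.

0.053

The sequences differ at position 16 (C/U).
There are 1 differences over 19 sites, so p = 1/19 = 0.053.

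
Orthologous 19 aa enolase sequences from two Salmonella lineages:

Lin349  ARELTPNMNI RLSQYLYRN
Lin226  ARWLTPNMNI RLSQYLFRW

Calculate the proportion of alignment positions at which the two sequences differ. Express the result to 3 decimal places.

The sequences differ at positions 3 (E/W), 17 (Y/F), 19 (N/W).
There are 3 differences over 19 sites, so p = 3/19 = 0.158.

0.158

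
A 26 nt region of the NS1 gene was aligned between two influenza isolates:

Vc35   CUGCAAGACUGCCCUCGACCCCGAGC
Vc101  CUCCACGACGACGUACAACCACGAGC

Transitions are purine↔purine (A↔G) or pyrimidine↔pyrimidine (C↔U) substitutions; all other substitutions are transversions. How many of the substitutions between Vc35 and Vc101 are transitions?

3

Differing sites — 3:G/C (Tv); 6:A/C (Tv); 10:U/G (Tv); 11:G/A (Ti); 13:C/G (Tv); 14:C/U (Ti); 15:U/A (Tv); 17:G/A (Ti); 21:C/A (Tv).
Of the 9 differences, 3 transitions and 6 transversions, so the answer is 3.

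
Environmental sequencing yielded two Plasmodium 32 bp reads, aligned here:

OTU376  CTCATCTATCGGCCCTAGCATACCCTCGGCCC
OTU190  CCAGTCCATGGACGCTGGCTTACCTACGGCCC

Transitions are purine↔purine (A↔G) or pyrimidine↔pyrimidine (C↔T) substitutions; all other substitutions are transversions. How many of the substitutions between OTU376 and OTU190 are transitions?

The sequences differ at positions 2 (T/C, transition), 3 (C/A, transversion), 4 (A/G, transition), 7 (T/C, transition), 10 (C/G, transversion), 12 (G/A, transition), 14 (C/G, transversion), 17 (A/G, transition), 20 (A/T, transversion), 25 (C/T, transition), 26 (T/A, transversion).
Of the 11 differences, 6 transitions and 5 transversions, so the answer is 6.

6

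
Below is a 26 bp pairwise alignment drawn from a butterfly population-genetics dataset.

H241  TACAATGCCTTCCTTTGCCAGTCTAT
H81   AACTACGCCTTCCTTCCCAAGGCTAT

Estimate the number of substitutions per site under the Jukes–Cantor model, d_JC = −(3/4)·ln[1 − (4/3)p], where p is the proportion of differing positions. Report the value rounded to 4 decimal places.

The sequences differ at positions 1 (T/A), 4 (A/T), 6 (T/C), 16 (T/C), 17 (G/C), 19 (C/A), 22 (T/G).
p = 7/26 = 0.269231.
d = −0.75 · ln(1 − (4/3)·0.269231) = −0.75 · ln(0.641025) = −0.75 · (-0.444687) = 0.3335.

0.3335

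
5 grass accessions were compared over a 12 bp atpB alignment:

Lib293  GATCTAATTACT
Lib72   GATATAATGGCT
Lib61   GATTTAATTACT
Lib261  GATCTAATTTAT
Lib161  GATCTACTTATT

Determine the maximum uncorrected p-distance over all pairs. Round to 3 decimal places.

0.417

Pairwise Hamming distances:
  Lib293 vs Lib72: 3
  Lib293 vs Lib61: 1
  Lib293 vs Lib261: 2
  Lib293 vs Lib161: 2
  Lib72 vs Lib61: 3
  Lib72 vs Lib261: 4
  Lib72 vs Lib161: 5
  Lib61 vs Lib261: 3
  Lib61 vs Lib161: 3
  Lib261 vs Lib161: 3
The largest is 5 mismatches, between Lib72 and Lib161; p = 5/12 = 0.417.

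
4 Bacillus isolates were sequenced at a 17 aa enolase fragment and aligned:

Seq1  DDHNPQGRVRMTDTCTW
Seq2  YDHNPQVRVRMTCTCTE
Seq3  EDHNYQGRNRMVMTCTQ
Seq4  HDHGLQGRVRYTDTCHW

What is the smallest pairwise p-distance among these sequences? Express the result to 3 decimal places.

Pairwise Hamming distances:
  Seq1 vs Seq2: 4
  Seq1 vs Seq3: 6
  Seq1 vs Seq4: 5
  Seq2 vs Seq3: 7
  Seq2 vs Seq4: 8
  Seq3 vs Seq4: 9
The smallest is 4 mismatches, between Seq1 and Seq2; p = 4/17 = 0.235.

0.235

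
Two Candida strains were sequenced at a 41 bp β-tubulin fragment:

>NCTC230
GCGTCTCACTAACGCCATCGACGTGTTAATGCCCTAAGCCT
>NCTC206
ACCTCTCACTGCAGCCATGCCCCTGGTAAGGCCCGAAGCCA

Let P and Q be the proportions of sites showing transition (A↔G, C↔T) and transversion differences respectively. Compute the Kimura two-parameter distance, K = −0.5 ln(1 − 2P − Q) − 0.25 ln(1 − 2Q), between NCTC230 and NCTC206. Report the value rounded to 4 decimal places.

0.4200

Mismatches occur at site 1 (G↔A, transition), site 3 (G↔C, transversion), site 11 (A↔G, transition), site 12 (A↔C, transversion), site 13 (C↔A, transversion), site 19 (C↔G, transversion), site 20 (G↔C, transversion), site 21 (A↔C, transversion), site 23 (G↔C, transversion), site 26 (T↔G, transversion), site 30 (T↔G, transversion), site 35 (T↔G, transversion), site 41 (T↔A, transversion).
Of the 13 differences, 2 transitions and 11 transversions over 41 sites: P = 2/41 = 0.048780, Q = 11/41 = 0.268293.
d = −0.5·ln(0.634147) − 0.25·ln(0.463414) = −0.5·(-0.455474) − 0.25·(-0.769134) = 0.4200.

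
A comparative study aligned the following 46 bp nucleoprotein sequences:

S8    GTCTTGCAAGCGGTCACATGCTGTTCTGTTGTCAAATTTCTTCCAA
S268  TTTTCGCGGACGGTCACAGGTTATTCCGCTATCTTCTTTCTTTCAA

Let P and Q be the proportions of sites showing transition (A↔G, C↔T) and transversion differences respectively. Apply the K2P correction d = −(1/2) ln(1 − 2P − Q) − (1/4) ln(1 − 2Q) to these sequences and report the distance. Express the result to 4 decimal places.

0.5034

Differing sites — 1:G/T (Tv); 3:C/T (Ti); 5:T/C (Ti); 8:A/G (Ti); 9:A/G (Ti); 10:G/A (Ti); 19:T/G (Tv); 21:C/T (Ti); 23:G/A (Ti); 27:T/C (Ti); 29:T/C (Ti); 31:G/A (Ti); 34:A/T (Tv); 35:A/T (Tv); 36:A/C (Tv); 43:C/T (Ti).
Of the 16 differences, 11 transitions and 5 transversions over 46 sites: P = 11/46 = 0.239130, Q = 5/46 = 0.108696.
d = −0.5·ln(0.413044) − 0.25·ln(0.782608) = −0.5·(-0.884201) − 0.25·(-0.245123) = 0.5034.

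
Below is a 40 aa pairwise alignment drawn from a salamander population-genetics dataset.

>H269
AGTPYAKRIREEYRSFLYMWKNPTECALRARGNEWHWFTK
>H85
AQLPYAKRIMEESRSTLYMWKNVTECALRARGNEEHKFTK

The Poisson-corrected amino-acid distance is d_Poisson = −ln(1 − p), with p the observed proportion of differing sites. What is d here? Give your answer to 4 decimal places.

Differing sites — 2:G/Q; 3:T/L; 10:R/M; 13:Y/S; 16:F/T; 23:P/V; 35:W/E; 37:W/K.
p = 8/40 = 0.200000.
d = −ln(1 − 0.200000) = −ln(0.800000) = 0.2231.

0.2231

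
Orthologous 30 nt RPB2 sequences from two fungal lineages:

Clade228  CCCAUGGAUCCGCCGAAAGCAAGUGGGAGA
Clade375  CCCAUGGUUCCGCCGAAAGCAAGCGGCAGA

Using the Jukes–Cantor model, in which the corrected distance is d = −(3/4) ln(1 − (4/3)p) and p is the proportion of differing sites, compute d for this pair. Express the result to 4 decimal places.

0.1073

Mismatches occur at site 8 (A→U), site 24 (U→C), site 27 (G→C).
p = 3/30 = 0.100000.
d = −0.75 · ln(1 − (4/3)·0.100000) = −0.75 · ln(0.866667) = −0.75 · (-0.143100) = 0.1073.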